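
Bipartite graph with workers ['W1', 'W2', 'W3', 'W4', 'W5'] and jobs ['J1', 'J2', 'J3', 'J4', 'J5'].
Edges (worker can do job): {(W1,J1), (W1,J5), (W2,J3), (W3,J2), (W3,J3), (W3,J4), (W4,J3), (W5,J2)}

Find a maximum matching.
Matching: {(W1,J5), (W3,J4), (W4,J3), (W5,J2)}

Maximum matching (size 4):
  W1 → J5
  W3 → J4
  W4 → J3
  W5 → J2

Each worker is assigned to at most one job, and each job to at most one worker.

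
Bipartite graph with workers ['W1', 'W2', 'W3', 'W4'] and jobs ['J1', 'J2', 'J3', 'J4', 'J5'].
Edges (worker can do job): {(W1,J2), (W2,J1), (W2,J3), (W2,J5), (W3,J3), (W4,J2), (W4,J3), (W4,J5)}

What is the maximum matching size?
Maximum matching size = 4

Maximum matching: {(W1,J2), (W2,J1), (W3,J3), (W4,J5)}
Size: 4

This assigns 4 workers to 4 distinct jobs.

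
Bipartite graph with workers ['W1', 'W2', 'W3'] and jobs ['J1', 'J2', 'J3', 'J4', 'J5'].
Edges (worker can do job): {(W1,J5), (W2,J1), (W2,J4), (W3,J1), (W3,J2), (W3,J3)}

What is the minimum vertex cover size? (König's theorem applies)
Minimum vertex cover size = 3

By König's theorem: in bipartite graphs,
min vertex cover = max matching = 3

Maximum matching has size 3, so minimum vertex cover also has size 3.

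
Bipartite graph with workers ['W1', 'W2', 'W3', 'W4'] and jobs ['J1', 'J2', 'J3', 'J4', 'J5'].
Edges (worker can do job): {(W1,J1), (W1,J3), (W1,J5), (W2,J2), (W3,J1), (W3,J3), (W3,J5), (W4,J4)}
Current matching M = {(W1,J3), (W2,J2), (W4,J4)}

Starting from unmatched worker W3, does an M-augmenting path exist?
Yes: W3 → J5

An M-augmenting path alternates non-matching / matching edges, starting and ending at unmatched vertices.
Path: W3 → J5
(J5 is unmatched in M, so the path is augmenting.)
Flipping edges along this path would increase |M| from 3 to 4.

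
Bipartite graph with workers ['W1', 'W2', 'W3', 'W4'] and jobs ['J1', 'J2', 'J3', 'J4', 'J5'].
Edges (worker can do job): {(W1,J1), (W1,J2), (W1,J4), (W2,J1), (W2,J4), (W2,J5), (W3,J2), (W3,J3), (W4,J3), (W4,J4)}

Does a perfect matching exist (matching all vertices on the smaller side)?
Yes, perfect matching exists (size 4)

Perfect matching: {(W1,J1), (W2,J5), (W3,J2), (W4,J4)}
All 4 vertices on the smaller side are matched.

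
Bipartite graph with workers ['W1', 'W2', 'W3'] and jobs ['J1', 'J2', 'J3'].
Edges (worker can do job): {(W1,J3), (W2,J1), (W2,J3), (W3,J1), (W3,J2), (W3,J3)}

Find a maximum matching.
Matching: {(W1,J3), (W2,J1), (W3,J2)}

Maximum matching (size 3):
  W1 → J3
  W2 → J1
  W3 → J2

Each worker is assigned to at most one job, and each job to at most one worker.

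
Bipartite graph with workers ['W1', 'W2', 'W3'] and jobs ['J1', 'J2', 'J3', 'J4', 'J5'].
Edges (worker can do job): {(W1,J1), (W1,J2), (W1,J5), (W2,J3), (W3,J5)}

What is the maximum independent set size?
Maximum independent set = 5

By König's theorem:
- Min vertex cover = Max matching = 3
- Max independent set = Total vertices - Min vertex cover
- Max independent set = 8 - 3 = 5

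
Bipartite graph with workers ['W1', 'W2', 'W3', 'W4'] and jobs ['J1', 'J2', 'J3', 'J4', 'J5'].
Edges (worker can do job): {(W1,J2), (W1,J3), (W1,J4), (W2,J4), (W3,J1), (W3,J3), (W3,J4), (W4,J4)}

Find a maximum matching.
Matching: {(W1,J2), (W3,J1), (W4,J4)}

Maximum matching (size 3):
  W1 → J2
  W3 → J1
  W4 → J4

Each worker is assigned to at most one job, and each job to at most one worker.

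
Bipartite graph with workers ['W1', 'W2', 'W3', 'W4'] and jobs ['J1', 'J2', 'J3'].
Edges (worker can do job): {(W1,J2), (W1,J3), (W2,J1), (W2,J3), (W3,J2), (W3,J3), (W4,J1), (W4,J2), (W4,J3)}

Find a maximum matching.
Matching: {(W1,J3), (W3,J2), (W4,J1)}

Maximum matching (size 3):
  W1 → J3
  W3 → J2
  W4 → J1

Each worker is assigned to at most one job, and each job to at most one worker.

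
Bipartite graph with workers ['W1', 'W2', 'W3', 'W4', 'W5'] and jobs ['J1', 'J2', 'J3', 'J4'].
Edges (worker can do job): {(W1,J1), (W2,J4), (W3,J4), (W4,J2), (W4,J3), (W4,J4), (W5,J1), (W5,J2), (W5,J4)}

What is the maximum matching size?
Maximum matching size = 4

Maximum matching: {(W1,J1), (W3,J4), (W4,J3), (W5,J2)}
Size: 4

This assigns 4 workers to 4 distinct jobs.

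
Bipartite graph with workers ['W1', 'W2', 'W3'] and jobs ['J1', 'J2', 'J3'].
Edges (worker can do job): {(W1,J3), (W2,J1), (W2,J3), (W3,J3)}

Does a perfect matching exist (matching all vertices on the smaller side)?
No, maximum matching has size 2 < 3

Maximum matching has size 2, need 3 for perfect matching.
Unmatched workers: ['W1']
Unmatched jobs: ['J2']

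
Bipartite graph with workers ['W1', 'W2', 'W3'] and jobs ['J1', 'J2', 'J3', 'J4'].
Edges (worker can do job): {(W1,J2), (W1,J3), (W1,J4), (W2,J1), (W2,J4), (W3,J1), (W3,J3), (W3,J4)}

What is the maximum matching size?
Maximum matching size = 3

Maximum matching: {(W1,J3), (W2,J4), (W3,J1)}
Size: 3

This assigns 3 workers to 3 distinct jobs.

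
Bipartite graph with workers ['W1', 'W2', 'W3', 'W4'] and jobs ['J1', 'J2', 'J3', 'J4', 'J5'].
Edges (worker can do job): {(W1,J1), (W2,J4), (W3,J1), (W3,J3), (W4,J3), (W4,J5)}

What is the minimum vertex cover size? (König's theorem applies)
Minimum vertex cover size = 4

By König's theorem: in bipartite graphs,
min vertex cover = max matching = 4

Maximum matching has size 4, so minimum vertex cover also has size 4.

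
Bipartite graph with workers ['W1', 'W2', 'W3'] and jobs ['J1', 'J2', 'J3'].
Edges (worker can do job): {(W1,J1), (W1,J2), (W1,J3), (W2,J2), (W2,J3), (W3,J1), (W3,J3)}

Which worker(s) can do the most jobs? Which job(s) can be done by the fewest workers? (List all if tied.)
Most versatile: W1 (3 jobs); Least covered: J1, J2 (2 workers)

Worker degrees (jobs they can do): W1:3, W2:2, W3:2
Job degrees (workers who can do it): J1:2, J2:2, J3:3

Maximum worker degree is 3, achieved by: W1
Minimum job degree is 2, achieved by: J1, J2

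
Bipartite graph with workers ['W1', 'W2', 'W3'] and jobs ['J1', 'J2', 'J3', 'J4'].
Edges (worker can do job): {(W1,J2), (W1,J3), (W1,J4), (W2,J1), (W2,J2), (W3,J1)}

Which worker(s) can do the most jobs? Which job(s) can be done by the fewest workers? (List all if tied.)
Most versatile: W1 (3 jobs); Least covered: J3, J4 (1 workers)

Worker degrees (jobs they can do): W1:3, W2:2, W3:1
Job degrees (workers who can do it): J1:2, J2:2, J3:1, J4:1

Maximum worker degree is 3, achieved by: W1
Minimum job degree is 1, achieved by: J3, J4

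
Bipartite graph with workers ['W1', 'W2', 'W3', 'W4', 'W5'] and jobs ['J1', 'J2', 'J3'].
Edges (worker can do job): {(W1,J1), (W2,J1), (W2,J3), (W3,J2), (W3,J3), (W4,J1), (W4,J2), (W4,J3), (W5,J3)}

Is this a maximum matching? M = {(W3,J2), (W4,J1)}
No, size 2 is not maximum

Proposed matching has size 2.
Maximum matching size for this graph: 3.

This is NOT maximum - can be improved to size 3.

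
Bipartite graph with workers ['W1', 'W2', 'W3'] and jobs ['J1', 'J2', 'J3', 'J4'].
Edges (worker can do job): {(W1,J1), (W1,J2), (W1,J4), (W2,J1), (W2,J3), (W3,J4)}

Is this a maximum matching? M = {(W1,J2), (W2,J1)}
No, size 2 is not maximum

Proposed matching has size 2.
Maximum matching size for this graph: 3.

This is NOT maximum - can be improved to size 3.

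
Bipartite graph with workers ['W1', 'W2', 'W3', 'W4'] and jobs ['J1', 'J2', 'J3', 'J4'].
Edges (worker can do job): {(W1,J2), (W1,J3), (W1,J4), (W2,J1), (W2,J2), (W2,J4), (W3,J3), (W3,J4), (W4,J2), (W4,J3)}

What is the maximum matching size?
Maximum matching size = 4

Maximum matching: {(W1,J2), (W2,J1), (W3,J4), (W4,J3)}
Size: 4

This assigns 4 workers to 4 distinct jobs.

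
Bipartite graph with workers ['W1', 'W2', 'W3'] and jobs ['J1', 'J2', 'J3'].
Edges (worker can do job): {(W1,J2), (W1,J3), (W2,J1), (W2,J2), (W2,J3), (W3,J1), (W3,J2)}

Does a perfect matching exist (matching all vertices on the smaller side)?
Yes, perfect matching exists (size 3)

Perfect matching: {(W1,J3), (W2,J2), (W3,J1)}
All 3 vertices on the smaller side are matched.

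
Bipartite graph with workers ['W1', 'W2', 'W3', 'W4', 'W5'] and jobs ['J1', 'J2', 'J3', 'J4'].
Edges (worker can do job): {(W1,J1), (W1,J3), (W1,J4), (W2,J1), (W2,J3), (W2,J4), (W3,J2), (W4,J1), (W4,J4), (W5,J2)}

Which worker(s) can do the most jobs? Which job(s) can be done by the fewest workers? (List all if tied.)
Most versatile: W1, W2 (3 jobs); Least covered: J2, J3 (2 workers)

Worker degrees (jobs they can do): W1:3, W2:3, W3:1, W4:2, W5:1
Job degrees (workers who can do it): J1:3, J2:2, J3:2, J4:3

Maximum worker degree is 3, achieved by: W1, W2
Minimum job degree is 2, achieved by: J2, J3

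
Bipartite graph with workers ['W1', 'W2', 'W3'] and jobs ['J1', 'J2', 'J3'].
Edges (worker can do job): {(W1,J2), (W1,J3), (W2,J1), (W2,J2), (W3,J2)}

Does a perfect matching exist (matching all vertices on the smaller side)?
Yes, perfect matching exists (size 3)

Perfect matching: {(W1,J3), (W2,J1), (W3,J2)}
All 3 vertices on the smaller side are matched.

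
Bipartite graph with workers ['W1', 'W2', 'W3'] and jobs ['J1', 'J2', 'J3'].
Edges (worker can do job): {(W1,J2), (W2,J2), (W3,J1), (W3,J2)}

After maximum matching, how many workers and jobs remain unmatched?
Unmatched: 1 workers, 1 jobs

Maximum matching size: 2
Workers: 3 total, 2 matched, 1 unmatched
Jobs: 3 total, 2 matched, 1 unmatched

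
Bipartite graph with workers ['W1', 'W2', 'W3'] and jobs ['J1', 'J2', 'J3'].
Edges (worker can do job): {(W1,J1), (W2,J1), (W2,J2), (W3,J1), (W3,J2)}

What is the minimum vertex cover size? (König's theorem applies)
Minimum vertex cover size = 2

By König's theorem: in bipartite graphs,
min vertex cover = max matching = 2

Maximum matching has size 2, so minimum vertex cover also has size 2.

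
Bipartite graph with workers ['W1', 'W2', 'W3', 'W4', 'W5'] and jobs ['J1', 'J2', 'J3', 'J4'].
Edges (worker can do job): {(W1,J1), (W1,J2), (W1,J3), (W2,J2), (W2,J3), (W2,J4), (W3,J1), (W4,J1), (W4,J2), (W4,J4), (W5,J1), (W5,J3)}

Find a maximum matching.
Matching: {(W2,J4), (W3,J1), (W4,J2), (W5,J3)}

Maximum matching (size 4):
  W2 → J4
  W3 → J1
  W4 → J2
  W5 → J3

Each worker is assigned to at most one job, and each job to at most one worker.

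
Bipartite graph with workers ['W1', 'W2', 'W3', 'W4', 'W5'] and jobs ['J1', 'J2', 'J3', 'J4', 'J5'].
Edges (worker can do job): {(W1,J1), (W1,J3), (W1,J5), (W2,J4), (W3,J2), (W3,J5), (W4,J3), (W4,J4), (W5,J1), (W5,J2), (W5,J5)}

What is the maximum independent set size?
Maximum independent set = 5

By König's theorem:
- Min vertex cover = Max matching = 5
- Max independent set = Total vertices - Min vertex cover
- Max independent set = 10 - 5 = 5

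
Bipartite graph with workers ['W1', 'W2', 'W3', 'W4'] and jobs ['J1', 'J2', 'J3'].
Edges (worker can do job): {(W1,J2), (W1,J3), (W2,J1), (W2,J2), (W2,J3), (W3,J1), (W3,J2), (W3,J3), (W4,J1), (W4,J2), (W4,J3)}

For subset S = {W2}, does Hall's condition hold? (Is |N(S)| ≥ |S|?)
Yes: |N(S)| = 3, |S| = 1

Subset S = {W2}
Neighbors N(S) = {J1, J2, J3}

|N(S)| = 3, |S| = 1
Hall's condition: |N(S)| ≥ |S| is satisfied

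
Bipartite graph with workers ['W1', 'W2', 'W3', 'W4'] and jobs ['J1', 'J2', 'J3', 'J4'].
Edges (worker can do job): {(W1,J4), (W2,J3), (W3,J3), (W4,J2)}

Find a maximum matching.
Matching: {(W1,J4), (W3,J3), (W4,J2)}

Maximum matching (size 3):
  W1 → J4
  W3 → J3
  W4 → J2

Each worker is assigned to at most one job, and each job to at most one worker.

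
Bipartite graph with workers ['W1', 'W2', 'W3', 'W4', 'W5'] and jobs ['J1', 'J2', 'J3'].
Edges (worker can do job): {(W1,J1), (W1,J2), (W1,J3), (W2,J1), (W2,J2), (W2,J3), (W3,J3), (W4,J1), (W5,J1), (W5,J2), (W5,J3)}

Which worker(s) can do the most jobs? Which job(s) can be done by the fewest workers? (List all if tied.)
Most versatile: W1, W2, W5 (3 jobs); Least covered: J2 (3 workers)

Worker degrees (jobs they can do): W1:3, W2:3, W3:1, W4:1, W5:3
Job degrees (workers who can do it): J1:4, J2:3, J3:4

Maximum worker degree is 3, achieved by: W1, W2, W5
Minimum job degree is 3, achieved by: J2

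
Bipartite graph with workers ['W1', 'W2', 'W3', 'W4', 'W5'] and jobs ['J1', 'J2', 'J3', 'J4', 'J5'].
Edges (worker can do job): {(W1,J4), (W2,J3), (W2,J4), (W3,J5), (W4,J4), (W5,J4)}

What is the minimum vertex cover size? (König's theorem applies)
Minimum vertex cover size = 3

By König's theorem: in bipartite graphs,
min vertex cover = max matching = 3

Maximum matching has size 3, so minimum vertex cover also has size 3.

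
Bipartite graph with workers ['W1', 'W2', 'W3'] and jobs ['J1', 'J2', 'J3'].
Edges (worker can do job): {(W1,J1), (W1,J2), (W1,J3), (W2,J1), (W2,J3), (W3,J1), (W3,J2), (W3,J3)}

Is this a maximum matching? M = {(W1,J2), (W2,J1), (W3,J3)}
Yes, size 3 is maximum

Proposed matching has size 3.
Maximum matching size for this graph: 3.

This is a maximum matching.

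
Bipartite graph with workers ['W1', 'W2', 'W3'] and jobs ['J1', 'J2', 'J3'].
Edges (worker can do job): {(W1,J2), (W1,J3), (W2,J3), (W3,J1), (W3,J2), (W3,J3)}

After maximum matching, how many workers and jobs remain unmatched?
Unmatched: 0 workers, 0 jobs

Maximum matching size: 3
Workers: 3 total, 3 matched, 0 unmatched
Jobs: 3 total, 3 matched, 0 unmatched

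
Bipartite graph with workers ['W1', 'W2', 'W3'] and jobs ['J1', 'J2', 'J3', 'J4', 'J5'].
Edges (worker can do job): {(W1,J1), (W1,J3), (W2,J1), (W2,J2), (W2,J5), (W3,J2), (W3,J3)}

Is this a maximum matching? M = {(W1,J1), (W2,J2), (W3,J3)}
Yes, size 3 is maximum

Proposed matching has size 3.
Maximum matching size for this graph: 3.

This is a maximum matching.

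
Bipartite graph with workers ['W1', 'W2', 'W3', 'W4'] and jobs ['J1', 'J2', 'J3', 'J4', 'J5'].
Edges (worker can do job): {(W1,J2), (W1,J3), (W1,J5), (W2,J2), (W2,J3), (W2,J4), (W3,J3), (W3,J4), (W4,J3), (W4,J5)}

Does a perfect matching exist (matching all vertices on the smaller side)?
Yes, perfect matching exists (size 4)

Perfect matching: {(W1,J3), (W2,J2), (W3,J4), (W4,J5)}
All 4 vertices on the smaller side are matched.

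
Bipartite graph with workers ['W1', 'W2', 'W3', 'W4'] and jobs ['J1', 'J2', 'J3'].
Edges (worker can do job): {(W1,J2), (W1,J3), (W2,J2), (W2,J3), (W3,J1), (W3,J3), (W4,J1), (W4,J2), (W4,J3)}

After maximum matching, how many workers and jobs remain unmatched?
Unmatched: 1 workers, 0 jobs

Maximum matching size: 3
Workers: 4 total, 3 matched, 1 unmatched
Jobs: 3 total, 3 matched, 0 unmatched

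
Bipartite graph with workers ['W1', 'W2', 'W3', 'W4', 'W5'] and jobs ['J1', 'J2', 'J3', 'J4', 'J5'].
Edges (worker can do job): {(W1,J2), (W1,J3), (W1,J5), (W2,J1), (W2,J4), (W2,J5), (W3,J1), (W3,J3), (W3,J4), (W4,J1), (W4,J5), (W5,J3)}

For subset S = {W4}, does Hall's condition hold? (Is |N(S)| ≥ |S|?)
Yes: |N(S)| = 2, |S| = 1

Subset S = {W4}
Neighbors N(S) = {J1, J5}

|N(S)| = 2, |S| = 1
Hall's condition: |N(S)| ≥ |S| is satisfied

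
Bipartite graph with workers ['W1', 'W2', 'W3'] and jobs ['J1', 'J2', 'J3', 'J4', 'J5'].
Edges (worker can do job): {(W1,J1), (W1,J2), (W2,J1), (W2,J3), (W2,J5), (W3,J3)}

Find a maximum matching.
Matching: {(W1,J1), (W2,J5), (W3,J3)}

Maximum matching (size 3):
  W1 → J1
  W2 → J5
  W3 → J3

Each worker is assigned to at most one job, and each job to at most one worker.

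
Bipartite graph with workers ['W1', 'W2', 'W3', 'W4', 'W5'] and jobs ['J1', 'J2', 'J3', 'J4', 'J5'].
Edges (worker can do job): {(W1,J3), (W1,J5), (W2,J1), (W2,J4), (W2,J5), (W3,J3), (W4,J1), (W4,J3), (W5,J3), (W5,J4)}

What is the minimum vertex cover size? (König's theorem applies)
Minimum vertex cover size = 4

By König's theorem: in bipartite graphs,
min vertex cover = max matching = 4

Maximum matching has size 4, so minimum vertex cover also has size 4.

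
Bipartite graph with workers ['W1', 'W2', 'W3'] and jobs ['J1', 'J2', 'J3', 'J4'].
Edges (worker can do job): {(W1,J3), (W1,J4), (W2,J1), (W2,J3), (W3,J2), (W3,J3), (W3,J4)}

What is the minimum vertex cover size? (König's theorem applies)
Minimum vertex cover size = 3

By König's theorem: in bipartite graphs,
min vertex cover = max matching = 3

Maximum matching has size 3, so minimum vertex cover also has size 3.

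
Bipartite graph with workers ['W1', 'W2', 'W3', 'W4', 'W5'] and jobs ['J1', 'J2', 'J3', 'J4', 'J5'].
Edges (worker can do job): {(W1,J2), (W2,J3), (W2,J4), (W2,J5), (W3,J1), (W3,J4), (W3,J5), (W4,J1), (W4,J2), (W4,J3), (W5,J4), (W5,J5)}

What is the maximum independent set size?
Maximum independent set = 5

By König's theorem:
- Min vertex cover = Max matching = 5
- Max independent set = Total vertices - Min vertex cover
- Max independent set = 10 - 5 = 5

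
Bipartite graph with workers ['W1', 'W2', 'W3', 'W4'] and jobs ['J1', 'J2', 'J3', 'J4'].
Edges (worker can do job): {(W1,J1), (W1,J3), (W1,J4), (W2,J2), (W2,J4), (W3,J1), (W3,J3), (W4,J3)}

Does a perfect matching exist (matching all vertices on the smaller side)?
Yes, perfect matching exists (size 4)

Perfect matching: {(W1,J4), (W2,J2), (W3,J1), (W4,J3)}
All 4 vertices on the smaller side are matched.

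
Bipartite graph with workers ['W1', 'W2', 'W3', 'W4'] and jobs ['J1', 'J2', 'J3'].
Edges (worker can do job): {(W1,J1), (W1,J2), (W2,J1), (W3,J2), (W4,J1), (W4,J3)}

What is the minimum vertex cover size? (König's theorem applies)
Minimum vertex cover size = 3

By König's theorem: in bipartite graphs,
min vertex cover = max matching = 3

Maximum matching has size 3, so minimum vertex cover also has size 3.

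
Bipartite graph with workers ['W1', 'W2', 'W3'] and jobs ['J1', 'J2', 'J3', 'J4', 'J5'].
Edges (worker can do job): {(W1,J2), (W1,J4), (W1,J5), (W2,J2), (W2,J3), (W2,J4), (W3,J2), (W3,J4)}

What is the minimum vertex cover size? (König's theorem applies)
Minimum vertex cover size = 3

By König's theorem: in bipartite graphs,
min vertex cover = max matching = 3

Maximum matching has size 3, so minimum vertex cover also has size 3.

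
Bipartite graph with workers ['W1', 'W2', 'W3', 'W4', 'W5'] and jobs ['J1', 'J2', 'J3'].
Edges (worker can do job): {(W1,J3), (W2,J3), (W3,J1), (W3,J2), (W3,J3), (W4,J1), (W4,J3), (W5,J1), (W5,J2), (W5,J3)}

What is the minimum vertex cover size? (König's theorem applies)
Minimum vertex cover size = 3

By König's theorem: in bipartite graphs,
min vertex cover = max matching = 3

Maximum matching has size 3, so minimum vertex cover also has size 3.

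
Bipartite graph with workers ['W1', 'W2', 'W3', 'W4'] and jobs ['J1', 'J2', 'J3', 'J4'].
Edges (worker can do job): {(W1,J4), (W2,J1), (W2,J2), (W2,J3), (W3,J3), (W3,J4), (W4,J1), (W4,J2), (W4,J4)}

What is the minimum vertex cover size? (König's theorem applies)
Minimum vertex cover size = 4

By König's theorem: in bipartite graphs,
min vertex cover = max matching = 4

Maximum matching has size 4, so minimum vertex cover also has size 4.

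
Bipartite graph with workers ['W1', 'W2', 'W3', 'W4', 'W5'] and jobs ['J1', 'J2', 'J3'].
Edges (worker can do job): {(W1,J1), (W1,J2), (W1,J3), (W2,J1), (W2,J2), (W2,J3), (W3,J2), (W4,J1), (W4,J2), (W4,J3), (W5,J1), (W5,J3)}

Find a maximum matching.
Matching: {(W3,J2), (W4,J1), (W5,J3)}

Maximum matching (size 3):
  W3 → J2
  W4 → J1
  W5 → J3

Each worker is assigned to at most one job, and each job to at most one worker.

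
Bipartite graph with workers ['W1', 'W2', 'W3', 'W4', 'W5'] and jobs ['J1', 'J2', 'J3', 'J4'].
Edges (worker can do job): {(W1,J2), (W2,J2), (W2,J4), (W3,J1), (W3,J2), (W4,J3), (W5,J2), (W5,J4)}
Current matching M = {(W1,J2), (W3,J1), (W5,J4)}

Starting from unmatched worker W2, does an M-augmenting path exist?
No augmenting path from W2

Alternating search from W2 reaches jobs: {J2, J4}.
Every reachable job is already matched in M, and following those matched edges back to workers exposes no further unvisited jobs.
No M-augmenting path from W2 exists.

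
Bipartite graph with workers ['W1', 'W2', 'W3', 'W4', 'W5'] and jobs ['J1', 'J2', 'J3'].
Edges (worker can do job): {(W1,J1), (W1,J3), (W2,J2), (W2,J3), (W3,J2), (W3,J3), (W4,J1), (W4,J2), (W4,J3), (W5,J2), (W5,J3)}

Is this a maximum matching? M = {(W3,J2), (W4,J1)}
No, size 2 is not maximum

Proposed matching has size 2.
Maximum matching size for this graph: 3.

This is NOT maximum - can be improved to size 3.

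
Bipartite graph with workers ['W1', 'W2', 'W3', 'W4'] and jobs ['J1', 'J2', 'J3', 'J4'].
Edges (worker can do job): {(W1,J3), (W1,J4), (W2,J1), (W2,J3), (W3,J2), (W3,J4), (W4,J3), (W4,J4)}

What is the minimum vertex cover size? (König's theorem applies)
Minimum vertex cover size = 4

By König's theorem: in bipartite graphs,
min vertex cover = max matching = 4

Maximum matching has size 4, so minimum vertex cover also has size 4.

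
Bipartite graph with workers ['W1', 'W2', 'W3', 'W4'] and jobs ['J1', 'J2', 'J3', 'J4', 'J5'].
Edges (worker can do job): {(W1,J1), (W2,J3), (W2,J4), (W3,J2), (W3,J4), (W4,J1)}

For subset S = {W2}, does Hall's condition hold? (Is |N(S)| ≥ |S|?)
Yes: |N(S)| = 2, |S| = 1

Subset S = {W2}
Neighbors N(S) = {J3, J4}

|N(S)| = 2, |S| = 1
Hall's condition: |N(S)| ≥ |S| is satisfied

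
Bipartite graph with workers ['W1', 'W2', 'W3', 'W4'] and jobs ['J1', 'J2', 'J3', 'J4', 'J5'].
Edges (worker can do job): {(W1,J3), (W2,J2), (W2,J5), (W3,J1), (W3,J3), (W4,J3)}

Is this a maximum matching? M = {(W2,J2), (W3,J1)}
No, size 2 is not maximum

Proposed matching has size 2.
Maximum matching size for this graph: 3.

This is NOT maximum - can be improved to size 3.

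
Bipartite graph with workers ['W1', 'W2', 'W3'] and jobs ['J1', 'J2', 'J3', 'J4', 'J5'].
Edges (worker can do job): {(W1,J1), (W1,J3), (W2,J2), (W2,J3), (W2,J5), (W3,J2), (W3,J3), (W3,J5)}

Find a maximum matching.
Matching: {(W1,J1), (W2,J2), (W3,J3)}

Maximum matching (size 3):
  W1 → J1
  W2 → J2
  W3 → J3

Each worker is assigned to at most one job, and each job to at most one worker.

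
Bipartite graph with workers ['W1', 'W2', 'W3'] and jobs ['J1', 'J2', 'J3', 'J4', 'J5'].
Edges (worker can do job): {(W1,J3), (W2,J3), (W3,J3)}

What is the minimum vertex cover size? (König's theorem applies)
Minimum vertex cover size = 1

By König's theorem: in bipartite graphs,
min vertex cover = max matching = 1

Maximum matching has size 1, so minimum vertex cover also has size 1.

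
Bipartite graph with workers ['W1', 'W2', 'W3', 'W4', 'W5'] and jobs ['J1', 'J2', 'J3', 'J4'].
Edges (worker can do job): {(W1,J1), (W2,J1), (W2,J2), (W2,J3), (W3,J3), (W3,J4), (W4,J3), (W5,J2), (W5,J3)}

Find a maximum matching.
Matching: {(W1,J1), (W3,J4), (W4,J3), (W5,J2)}

Maximum matching (size 4):
  W1 → J1
  W3 → J4
  W4 → J3
  W5 → J2

Each worker is assigned to at most one job, and each job to at most one worker.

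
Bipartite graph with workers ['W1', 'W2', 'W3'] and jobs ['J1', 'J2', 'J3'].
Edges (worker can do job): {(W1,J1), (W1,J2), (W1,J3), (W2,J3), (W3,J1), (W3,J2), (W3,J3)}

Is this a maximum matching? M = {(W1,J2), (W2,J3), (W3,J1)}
Yes, size 3 is maximum

Proposed matching has size 3.
Maximum matching size for this graph: 3.

This is a maximum matching.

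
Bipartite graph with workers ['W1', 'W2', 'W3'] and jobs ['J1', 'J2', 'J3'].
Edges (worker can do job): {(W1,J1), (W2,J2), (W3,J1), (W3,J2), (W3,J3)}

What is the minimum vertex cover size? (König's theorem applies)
Minimum vertex cover size = 3

By König's theorem: in bipartite graphs,
min vertex cover = max matching = 3

Maximum matching has size 3, so minimum vertex cover also has size 3.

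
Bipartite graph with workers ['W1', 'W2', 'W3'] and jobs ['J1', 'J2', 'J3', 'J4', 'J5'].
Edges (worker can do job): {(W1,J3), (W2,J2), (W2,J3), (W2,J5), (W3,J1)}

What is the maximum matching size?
Maximum matching size = 3

Maximum matching: {(W1,J3), (W2,J2), (W3,J1)}
Size: 3

This assigns 3 workers to 3 distinct jobs.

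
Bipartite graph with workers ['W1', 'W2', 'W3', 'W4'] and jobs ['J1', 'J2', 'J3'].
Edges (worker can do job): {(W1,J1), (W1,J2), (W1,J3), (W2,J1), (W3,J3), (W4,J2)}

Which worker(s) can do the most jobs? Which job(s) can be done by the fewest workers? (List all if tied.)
Most versatile: W1 (3 jobs); Least covered: J1, J2, J3 (2 workers)

Worker degrees (jobs they can do): W1:3, W2:1, W3:1, W4:1
Job degrees (workers who can do it): J1:2, J2:2, J3:2

Maximum worker degree is 3, achieved by: W1
Minimum job degree is 2, achieved by: J1, J2, J3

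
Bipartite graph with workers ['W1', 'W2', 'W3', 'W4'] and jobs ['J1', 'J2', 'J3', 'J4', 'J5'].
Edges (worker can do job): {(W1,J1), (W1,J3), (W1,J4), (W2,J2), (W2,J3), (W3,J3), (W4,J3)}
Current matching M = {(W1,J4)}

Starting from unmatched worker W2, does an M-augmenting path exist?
Yes: W2 → J3

An M-augmenting path alternates non-matching / matching edges, starting and ending at unmatched vertices.
Path: W2 → J3
(J3 is unmatched in M, so the path is augmenting.)
Flipping edges along this path would increase |M| from 1 to 2.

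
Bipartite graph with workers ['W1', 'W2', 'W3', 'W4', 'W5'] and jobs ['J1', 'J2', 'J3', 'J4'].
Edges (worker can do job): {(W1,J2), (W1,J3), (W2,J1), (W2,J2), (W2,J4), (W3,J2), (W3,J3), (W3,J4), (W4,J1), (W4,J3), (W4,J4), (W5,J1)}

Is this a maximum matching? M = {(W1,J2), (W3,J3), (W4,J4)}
No, size 3 is not maximum

Proposed matching has size 3.
Maximum matching size for this graph: 4.

This is NOT maximum - can be improved to size 4.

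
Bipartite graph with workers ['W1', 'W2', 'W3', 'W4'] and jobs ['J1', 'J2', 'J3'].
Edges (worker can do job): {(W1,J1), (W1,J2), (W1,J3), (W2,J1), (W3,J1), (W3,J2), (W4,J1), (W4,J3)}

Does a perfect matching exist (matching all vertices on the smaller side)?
Yes, perfect matching exists (size 3)

Perfect matching: {(W1,J1), (W3,J2), (W4,J3)}
All 3 vertices on the smaller side are matched.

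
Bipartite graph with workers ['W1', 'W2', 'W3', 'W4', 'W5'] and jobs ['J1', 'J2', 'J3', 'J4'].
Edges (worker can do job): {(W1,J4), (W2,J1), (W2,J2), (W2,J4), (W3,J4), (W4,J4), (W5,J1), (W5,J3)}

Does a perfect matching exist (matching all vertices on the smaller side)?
No, maximum matching has size 3 < 4

Maximum matching has size 3, need 4 for perfect matching.
Unmatched workers: ['W4', 'W1']
Unmatched jobs: ['J3']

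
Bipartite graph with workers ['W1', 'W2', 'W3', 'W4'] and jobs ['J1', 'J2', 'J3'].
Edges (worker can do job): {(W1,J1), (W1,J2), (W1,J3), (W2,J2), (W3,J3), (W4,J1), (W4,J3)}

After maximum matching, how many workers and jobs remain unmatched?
Unmatched: 1 workers, 0 jobs

Maximum matching size: 3
Workers: 4 total, 3 matched, 1 unmatched
Jobs: 3 total, 3 matched, 0 unmatched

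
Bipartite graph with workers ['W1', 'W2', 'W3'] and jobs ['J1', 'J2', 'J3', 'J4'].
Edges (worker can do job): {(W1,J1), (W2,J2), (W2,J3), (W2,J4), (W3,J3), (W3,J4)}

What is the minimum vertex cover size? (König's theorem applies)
Minimum vertex cover size = 3

By König's theorem: in bipartite graphs,
min vertex cover = max matching = 3

Maximum matching has size 3, so minimum vertex cover also has size 3.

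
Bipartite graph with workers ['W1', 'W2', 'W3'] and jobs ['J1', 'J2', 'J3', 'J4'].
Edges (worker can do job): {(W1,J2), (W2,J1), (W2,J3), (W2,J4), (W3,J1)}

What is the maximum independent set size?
Maximum independent set = 4

By König's theorem:
- Min vertex cover = Max matching = 3
- Max independent set = Total vertices - Min vertex cover
- Max independent set = 7 - 3 = 4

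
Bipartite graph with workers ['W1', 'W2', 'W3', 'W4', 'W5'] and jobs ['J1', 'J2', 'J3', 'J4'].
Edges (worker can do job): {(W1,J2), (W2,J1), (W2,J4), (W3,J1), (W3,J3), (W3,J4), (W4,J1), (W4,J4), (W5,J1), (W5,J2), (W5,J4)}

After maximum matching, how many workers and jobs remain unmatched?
Unmatched: 1 workers, 0 jobs

Maximum matching size: 4
Workers: 5 total, 4 matched, 1 unmatched
Jobs: 4 total, 4 matched, 0 unmatched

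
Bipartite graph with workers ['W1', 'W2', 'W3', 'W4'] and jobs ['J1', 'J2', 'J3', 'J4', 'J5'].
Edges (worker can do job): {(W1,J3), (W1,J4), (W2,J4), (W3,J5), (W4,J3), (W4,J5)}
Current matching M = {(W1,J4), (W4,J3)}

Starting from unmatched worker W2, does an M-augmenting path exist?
Yes: W2 → J4 → W1 → J3 → W4 → J5

An M-augmenting path alternates non-matching / matching edges, starting and ending at unmatched vertices.
Path: W2 → J4 → W1 → J3 → W4 → J5
(J5 is unmatched in M, so the path is augmenting.)
Flipping edges along this path would increase |M| from 2 to 3.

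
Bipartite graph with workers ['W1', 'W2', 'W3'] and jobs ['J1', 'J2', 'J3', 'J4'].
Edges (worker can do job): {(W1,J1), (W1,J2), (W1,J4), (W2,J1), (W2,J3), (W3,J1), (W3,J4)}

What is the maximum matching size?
Maximum matching size = 3

Maximum matching: {(W1,J2), (W2,J3), (W3,J1)}
Size: 3

This assigns 3 workers to 3 distinct jobs.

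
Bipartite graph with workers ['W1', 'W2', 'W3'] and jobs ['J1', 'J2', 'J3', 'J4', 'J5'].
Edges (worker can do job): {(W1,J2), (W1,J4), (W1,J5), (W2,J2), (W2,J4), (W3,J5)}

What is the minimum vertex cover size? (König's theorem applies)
Minimum vertex cover size = 3

By König's theorem: in bipartite graphs,
min vertex cover = max matching = 3

Maximum matching has size 3, so minimum vertex cover also has size 3.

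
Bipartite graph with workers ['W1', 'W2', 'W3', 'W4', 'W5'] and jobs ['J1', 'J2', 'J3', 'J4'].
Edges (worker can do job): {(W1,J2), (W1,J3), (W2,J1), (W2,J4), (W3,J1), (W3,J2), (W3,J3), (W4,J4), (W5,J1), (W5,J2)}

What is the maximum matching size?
Maximum matching size = 4

Maximum matching: {(W1,J3), (W3,J2), (W4,J4), (W5,J1)}
Size: 4

This assigns 4 workers to 4 distinct jobs.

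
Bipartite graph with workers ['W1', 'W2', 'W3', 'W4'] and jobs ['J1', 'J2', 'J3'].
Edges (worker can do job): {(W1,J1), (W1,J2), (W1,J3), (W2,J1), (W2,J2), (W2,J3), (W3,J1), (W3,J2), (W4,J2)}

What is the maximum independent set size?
Maximum independent set = 4

By König's theorem:
- Min vertex cover = Max matching = 3
- Max independent set = Total vertices - Min vertex cover
- Max independent set = 7 - 3 = 4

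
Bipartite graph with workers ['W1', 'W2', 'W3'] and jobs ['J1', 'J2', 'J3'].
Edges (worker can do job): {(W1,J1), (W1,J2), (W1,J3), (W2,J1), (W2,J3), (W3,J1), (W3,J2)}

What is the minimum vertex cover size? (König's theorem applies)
Minimum vertex cover size = 3

By König's theorem: in bipartite graphs,
min vertex cover = max matching = 3

Maximum matching has size 3, so minimum vertex cover also has size 3.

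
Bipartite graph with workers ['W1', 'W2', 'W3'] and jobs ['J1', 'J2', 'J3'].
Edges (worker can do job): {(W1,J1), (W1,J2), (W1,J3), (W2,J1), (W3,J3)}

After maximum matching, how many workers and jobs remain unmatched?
Unmatched: 0 workers, 0 jobs

Maximum matching size: 3
Workers: 3 total, 3 matched, 0 unmatched
Jobs: 3 total, 3 matched, 0 unmatched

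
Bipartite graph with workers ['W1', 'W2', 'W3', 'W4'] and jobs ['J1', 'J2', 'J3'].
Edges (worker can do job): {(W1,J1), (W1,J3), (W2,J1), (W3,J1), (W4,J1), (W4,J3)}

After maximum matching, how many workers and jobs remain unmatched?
Unmatched: 2 workers, 1 jobs

Maximum matching size: 2
Workers: 4 total, 2 matched, 2 unmatched
Jobs: 3 total, 2 matched, 1 unmatched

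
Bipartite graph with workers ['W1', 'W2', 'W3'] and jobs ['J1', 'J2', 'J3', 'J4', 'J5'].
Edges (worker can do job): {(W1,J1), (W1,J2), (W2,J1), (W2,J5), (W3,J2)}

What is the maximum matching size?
Maximum matching size = 3

Maximum matching: {(W1,J1), (W2,J5), (W3,J2)}
Size: 3

This assigns 3 workers to 3 distinct jobs.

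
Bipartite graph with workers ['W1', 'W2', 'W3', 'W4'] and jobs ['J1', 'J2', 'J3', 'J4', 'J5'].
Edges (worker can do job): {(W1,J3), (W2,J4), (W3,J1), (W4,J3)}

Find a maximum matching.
Matching: {(W2,J4), (W3,J1), (W4,J3)}

Maximum matching (size 3):
  W2 → J4
  W3 → J1
  W4 → J3

Each worker is assigned to at most one job, and each job to at most one worker.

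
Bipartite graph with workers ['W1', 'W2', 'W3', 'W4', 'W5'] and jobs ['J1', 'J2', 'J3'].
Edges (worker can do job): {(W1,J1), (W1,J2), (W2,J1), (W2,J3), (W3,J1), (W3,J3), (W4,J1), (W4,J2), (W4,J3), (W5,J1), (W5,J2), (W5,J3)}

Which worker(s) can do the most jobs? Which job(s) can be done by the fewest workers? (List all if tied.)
Most versatile: W4, W5 (3 jobs); Least covered: J2 (3 workers)

Worker degrees (jobs they can do): W1:2, W2:2, W3:2, W4:3, W5:3
Job degrees (workers who can do it): J1:5, J2:3, J3:4

Maximum worker degree is 3, achieved by: W4, W5
Minimum job degree is 3, achieved by: J2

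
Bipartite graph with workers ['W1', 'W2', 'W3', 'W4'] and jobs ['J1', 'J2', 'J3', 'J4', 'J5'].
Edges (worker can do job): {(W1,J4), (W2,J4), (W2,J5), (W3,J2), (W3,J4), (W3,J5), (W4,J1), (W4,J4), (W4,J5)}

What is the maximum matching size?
Maximum matching size = 4

Maximum matching: {(W1,J4), (W2,J5), (W3,J2), (W4,J1)}
Size: 4

This assigns 4 workers to 4 distinct jobs.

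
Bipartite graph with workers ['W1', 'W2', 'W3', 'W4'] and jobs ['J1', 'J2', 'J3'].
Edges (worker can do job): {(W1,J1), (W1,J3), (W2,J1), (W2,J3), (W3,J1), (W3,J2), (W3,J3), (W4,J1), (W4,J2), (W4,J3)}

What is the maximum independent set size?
Maximum independent set = 4

By König's theorem:
- Min vertex cover = Max matching = 3
- Max independent set = Total vertices - Min vertex cover
- Max independent set = 7 - 3 = 4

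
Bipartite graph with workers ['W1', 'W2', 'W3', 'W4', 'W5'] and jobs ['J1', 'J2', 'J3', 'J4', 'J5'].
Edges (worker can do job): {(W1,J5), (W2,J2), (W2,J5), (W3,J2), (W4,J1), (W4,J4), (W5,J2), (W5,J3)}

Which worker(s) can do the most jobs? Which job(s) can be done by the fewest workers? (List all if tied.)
Most versatile: W2, W4, W5 (2 jobs); Least covered: J1, J3, J4 (1 workers)

Worker degrees (jobs they can do): W1:1, W2:2, W3:1, W4:2, W5:2
Job degrees (workers who can do it): J1:1, J2:3, J3:1, J4:1, J5:2

Maximum worker degree is 2, achieved by: W2, W4, W5
Minimum job degree is 1, achieved by: J1, J3, J4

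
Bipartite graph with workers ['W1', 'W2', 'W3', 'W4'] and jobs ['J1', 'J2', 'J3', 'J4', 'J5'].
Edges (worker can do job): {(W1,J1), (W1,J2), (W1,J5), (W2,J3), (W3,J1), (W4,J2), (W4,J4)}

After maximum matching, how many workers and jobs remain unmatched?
Unmatched: 0 workers, 1 jobs

Maximum matching size: 4
Workers: 4 total, 4 matched, 0 unmatched
Jobs: 5 total, 4 matched, 1 unmatched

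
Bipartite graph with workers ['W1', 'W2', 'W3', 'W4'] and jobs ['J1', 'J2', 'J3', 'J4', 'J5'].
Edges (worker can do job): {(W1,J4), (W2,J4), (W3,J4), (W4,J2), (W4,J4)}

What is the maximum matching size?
Maximum matching size = 2

Maximum matching: {(W3,J4), (W4,J2)}
Size: 2

This assigns 2 workers to 2 distinct jobs.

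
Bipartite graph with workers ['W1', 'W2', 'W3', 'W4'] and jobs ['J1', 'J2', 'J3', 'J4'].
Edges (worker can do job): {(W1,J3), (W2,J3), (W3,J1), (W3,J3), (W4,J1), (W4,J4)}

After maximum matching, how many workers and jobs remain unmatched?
Unmatched: 1 workers, 1 jobs

Maximum matching size: 3
Workers: 4 total, 3 matched, 1 unmatched
Jobs: 4 total, 3 matched, 1 unmatched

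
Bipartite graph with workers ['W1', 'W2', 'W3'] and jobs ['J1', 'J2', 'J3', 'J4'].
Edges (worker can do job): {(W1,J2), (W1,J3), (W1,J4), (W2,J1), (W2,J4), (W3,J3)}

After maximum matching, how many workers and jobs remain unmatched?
Unmatched: 0 workers, 1 jobs

Maximum matching size: 3
Workers: 3 total, 3 matched, 0 unmatched
Jobs: 4 total, 3 matched, 1 unmatched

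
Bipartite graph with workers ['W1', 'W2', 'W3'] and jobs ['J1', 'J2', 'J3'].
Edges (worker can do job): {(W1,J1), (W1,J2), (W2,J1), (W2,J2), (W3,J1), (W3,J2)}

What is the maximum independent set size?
Maximum independent set = 4

By König's theorem:
- Min vertex cover = Max matching = 2
- Max independent set = Total vertices - Min vertex cover
- Max independent set = 6 - 2 = 4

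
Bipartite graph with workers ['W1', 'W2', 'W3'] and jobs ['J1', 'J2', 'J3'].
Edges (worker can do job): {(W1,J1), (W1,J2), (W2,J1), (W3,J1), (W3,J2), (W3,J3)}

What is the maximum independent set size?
Maximum independent set = 3

By König's theorem:
- Min vertex cover = Max matching = 3
- Max independent set = Total vertices - Min vertex cover
- Max independent set = 6 - 3 = 3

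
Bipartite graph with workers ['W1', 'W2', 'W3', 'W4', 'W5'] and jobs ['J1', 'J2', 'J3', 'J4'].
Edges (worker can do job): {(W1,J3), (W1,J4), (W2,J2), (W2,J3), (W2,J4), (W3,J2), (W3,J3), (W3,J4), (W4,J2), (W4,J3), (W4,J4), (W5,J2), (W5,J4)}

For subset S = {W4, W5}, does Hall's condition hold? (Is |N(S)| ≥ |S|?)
Yes: |N(S)| = 3, |S| = 2

Subset S = {W4, W5}
Neighbors N(S) = {J2, J3, J4}

|N(S)| = 3, |S| = 2
Hall's condition: |N(S)| ≥ |S| is satisfied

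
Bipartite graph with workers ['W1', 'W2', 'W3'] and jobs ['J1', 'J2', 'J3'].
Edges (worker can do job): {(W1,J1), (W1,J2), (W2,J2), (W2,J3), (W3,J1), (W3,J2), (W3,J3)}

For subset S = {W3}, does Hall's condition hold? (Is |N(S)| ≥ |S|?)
Yes: |N(S)| = 3, |S| = 1

Subset S = {W3}
Neighbors N(S) = {J1, J2, J3}

|N(S)| = 3, |S| = 1
Hall's condition: |N(S)| ≥ |S| is satisfied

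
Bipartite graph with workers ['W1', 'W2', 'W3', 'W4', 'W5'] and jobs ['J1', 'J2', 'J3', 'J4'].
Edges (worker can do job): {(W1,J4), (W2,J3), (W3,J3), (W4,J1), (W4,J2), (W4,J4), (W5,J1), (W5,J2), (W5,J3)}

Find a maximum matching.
Matching: {(W1,J4), (W3,J3), (W4,J2), (W5,J1)}

Maximum matching (size 4):
  W1 → J4
  W3 → J3
  W4 → J2
  W5 → J1

Each worker is assigned to at most one job, and each job to at most one worker.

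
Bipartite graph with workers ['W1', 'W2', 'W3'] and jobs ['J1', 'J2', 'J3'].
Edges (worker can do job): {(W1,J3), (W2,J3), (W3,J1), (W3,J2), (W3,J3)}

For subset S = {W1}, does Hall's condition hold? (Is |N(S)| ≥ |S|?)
Yes: |N(S)| = 1, |S| = 1

Subset S = {W1}
Neighbors N(S) = {J3}

|N(S)| = 1, |S| = 1
Hall's condition: |N(S)| ≥ |S| is satisfied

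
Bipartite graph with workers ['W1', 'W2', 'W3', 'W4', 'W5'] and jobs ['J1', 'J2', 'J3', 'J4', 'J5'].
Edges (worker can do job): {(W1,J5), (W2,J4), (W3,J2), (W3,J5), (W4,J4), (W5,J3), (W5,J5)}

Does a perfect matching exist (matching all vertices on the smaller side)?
No, maximum matching has size 4 < 5

Maximum matching has size 4, need 5 for perfect matching.
Unmatched workers: ['W2']
Unmatched jobs: ['J1']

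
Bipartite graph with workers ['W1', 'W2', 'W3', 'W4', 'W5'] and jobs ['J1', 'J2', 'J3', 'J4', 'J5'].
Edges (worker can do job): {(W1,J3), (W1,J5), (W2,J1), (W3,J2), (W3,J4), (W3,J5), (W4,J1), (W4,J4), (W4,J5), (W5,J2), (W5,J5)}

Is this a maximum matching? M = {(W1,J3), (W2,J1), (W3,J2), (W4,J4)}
No, size 4 is not maximum

Proposed matching has size 4.
Maximum matching size for this graph: 5.

This is NOT maximum - can be improved to size 5.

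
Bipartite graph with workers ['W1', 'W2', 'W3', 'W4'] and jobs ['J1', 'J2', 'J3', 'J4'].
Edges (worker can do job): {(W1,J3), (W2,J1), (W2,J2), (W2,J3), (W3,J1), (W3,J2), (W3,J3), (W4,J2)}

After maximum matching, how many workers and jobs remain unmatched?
Unmatched: 1 workers, 1 jobs

Maximum matching size: 3
Workers: 4 total, 3 matched, 1 unmatched
Jobs: 4 total, 3 matched, 1 unmatched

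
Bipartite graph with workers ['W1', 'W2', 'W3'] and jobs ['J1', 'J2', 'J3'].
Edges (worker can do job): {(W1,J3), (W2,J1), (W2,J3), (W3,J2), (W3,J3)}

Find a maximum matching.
Matching: {(W1,J3), (W2,J1), (W3,J2)}

Maximum matching (size 3):
  W1 → J3
  W2 → J1
  W3 → J2

Each worker is assigned to at most one job, and each job to at most one worker.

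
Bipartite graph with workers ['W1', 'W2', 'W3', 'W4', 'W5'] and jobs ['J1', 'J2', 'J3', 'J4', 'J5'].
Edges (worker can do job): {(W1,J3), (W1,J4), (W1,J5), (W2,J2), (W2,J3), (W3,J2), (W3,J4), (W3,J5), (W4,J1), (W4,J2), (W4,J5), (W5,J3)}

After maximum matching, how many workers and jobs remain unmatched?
Unmatched: 0 workers, 0 jobs

Maximum matching size: 5
Workers: 5 total, 5 matched, 0 unmatched
Jobs: 5 total, 5 matched, 0 unmatched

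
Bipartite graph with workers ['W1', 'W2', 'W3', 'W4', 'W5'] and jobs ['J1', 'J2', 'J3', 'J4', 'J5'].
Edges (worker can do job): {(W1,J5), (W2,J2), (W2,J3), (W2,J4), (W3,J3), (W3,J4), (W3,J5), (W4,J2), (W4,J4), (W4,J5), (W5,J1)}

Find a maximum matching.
Matching: {(W1,J5), (W2,J2), (W3,J3), (W4,J4), (W5,J1)}

Maximum matching (size 5):
  W1 → J5
  W2 → J2
  W3 → J3
  W4 → J4
  W5 → J1

Each worker is assigned to at most one job, and each job to at most one worker.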